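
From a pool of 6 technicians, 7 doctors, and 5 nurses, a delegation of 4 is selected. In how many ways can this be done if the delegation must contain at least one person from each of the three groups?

1575

Total 4-person selections from all 18: C(18,4) = 3060.
Selections missing a whole group: no technicians → C(12,4) = 495; no doctors → C(11,4) = 330; no nurses → C(13,4) = 715.
Add back selections omitting two groups (i.e. drawn from a single group): C(6,4) + C(7,4) + C(5,4) = 55.
By inclusion–exclusion: 3060 − 1540 + 55 = 1575.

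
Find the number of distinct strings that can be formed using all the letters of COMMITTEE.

45360

The 9 letters of COMMITTEE have repeats: E appearing twice, M appearing twice, and T appearing twice.
So there are 9! / (2!·2!·2!) = 45360 distinguishable arrangements.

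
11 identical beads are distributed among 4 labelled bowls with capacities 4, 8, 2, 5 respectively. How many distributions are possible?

80

By stars and bars, unrestricted non-negative solutions to x_1+…+x_4 = 11 number C(11+3,3) = 364.
Subtract solutions that violate a single cap (substitute x_i' = x_i − (cap_i+1)): x_1 ≥ 5 gives C(9,3) = 84; x_2 ≥ 9 gives C(5,3) = 10; x_3 ≥ 3 gives C(11,3) = 165; x_4 ≥ 6 gives C(8,3) = 56. Together 315.
Add back pairs where two caps are both exceeded: 0 + 20 + 1 + 0 + 0 + 10 = 31.
By inclusion–exclusion the count is 364 − 315 + 31 = 80.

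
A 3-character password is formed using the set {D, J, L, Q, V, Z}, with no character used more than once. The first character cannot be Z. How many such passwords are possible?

The first character has 6−1 = 5 choices (anything except Z).
The remaining 2 characters are filled from the other 5 symbols without repetition: 5 × 4 = 20.
Total: 5 × 20 = 100.

100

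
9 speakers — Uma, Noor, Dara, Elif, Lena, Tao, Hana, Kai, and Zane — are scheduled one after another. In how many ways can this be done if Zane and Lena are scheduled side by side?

Glue Zane and Lena into one block (2 internal orders), leaving 8 units to arrange in a row.
That gives 2 × 8! = 2 × 40320 = 80640.

80640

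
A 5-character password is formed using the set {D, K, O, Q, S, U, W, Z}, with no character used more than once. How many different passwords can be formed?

With no repetition, fill the 5 characters in order: 8 choices, then 7, down to 4.
That product is 8 × 7 × 6 × 5 × 4 = 6720.

6720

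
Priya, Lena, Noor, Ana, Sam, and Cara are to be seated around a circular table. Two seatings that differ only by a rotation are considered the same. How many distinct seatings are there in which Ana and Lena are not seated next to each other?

Without the restriction there are (5)! = 120 seatings.
Those with Ana next to Lena: fuse the pair into one unit and seat 5 units around a circle — 2·(4)! = 48.
Subtracting, 120 − 48 = 72.

72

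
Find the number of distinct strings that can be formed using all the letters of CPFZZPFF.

CPFZZPFF has 8 letters with F appearing 3 times, P appearing twice, and Z appearing twice.
Dividing 8! = 40320 by 3!·2!·2! = 24 for the repeated letters gives 1680.

1680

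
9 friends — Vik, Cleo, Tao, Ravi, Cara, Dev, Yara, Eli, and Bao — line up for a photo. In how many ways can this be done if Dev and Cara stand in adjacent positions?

Treat {Dev, Cara} as a single unit. There are 8 units to order, and the pair itself can be ordered 2 ways.
That gives 2 × 8! = 2 × 40320 = 80640.

80640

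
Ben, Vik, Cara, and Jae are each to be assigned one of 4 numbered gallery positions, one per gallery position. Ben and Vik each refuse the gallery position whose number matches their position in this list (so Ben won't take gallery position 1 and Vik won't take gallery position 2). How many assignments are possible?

Let Aᵢ (for i ∈ {1, 2}) be the placements that put person i in their forbidden gallery position. Any j of these fix j positions, leaving (4−j)! ways to fill the rest, and there are C(2,j) ways to pick which j.
By inclusion–exclusion, the number of valid placements is Σ_{j=0}^{2} (−1)^j C(2,j)·(4−j)!.
Computing: 24 − 12 + 2 = 14.

14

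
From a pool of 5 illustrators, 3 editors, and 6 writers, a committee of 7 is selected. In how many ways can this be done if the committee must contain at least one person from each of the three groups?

3058

With no constraint there are C(14,7) = 3432 possible selections.
Subtract selections that omit an entire group: no illustrators → C(9,7) = 36; no editors → C(11,7) = 330; no writers → C(8,7) = 8.
Add back selections omitting two groups (i.e. drawn from a single group): C(5,7) + C(3,7) + C(6,7) = 0.
By inclusion–exclusion: 3432 − 374 + 0 = 3058.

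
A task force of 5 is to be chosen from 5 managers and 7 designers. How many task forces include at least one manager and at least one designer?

Unrestricted: C(12,5) = 792 ways to pick any 5 of the 12.
Subtract selections that omit an entire group: no managers → C(7,5) = 21; no designers → C(5,5) = 1.
Both groups omitted at once is impossible, so 792 − 22 = 770.

770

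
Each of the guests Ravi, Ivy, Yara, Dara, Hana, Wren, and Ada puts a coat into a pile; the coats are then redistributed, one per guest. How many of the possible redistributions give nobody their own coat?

1854

Count assignments avoiding every fixed point. For any j of the 7 guests fixed to their own coat, the other 7−j can be arranged in (7−j)! ways.
By inclusion–exclusion this is Σ_{j=0}^{7} (−1)^j C(7,j)·(7−j)!.
Computing: 5040 − 5040 + 2520 − 840 + 210 − 42 + 7 − 1 = 1854.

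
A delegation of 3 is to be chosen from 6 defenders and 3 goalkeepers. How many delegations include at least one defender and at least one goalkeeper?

Unrestricted: C(9,3) = 84 ways to pick any 3 of the 9.
Subtract selections that omit an entire group: no defenders → C(3,3) = 1; no goalkeepers → C(6,3) = 20.
Both groups omitted at once is impossible, so 84 − 21 = 63.

63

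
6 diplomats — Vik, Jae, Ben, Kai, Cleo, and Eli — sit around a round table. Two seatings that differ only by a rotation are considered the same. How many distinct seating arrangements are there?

120

Fix one person's seat to break rotational symmetry; the remaining 5 people can be arranged in (5)! = 120 ways.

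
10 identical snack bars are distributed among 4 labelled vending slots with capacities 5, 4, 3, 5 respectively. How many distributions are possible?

82

By stars and bars, unrestricted non-negative solutions to x_1+…+x_4 = 10 number C(10+3,3) = 286.
Subtract solutions that violate a single cap (substitute x_i' = x_i − (cap_i+1)): x_1 ≥ 6 gives C(7,3) = 35; x_2 ≥ 5 gives C(8,3) = 56; x_3 ≥ 4 gives C(9,3) = 84; x_4 ≥ 6 gives C(7,3) = 35. Together 210.
Add back pairs where two caps are both exceeded: 0 + 1 + 0 + 4 + 0 + 1 = 6.
By inclusion–exclusion the count is 286 − 210 + 6 = 82.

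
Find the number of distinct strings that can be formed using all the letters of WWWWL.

Letter multiplicities in WWWWL: L×1, W×4.
The number of distinct arrangements is 5!/(4!) = 120/24 = 5.

5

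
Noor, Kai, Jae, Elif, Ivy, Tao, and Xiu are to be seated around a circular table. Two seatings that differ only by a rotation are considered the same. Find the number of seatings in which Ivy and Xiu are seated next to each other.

240

Treat {Ivy, Xiu} as one unit (2 internal orders) and seat the resulting 6 units around the table: (5)! circular arrangements.
So 2 × (5)! = 2 × 120 = 240.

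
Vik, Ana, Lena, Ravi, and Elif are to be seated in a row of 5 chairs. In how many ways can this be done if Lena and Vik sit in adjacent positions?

Glue Lena and Vik into one block (2 internal orders), leaving 4 units to arrange in a row.
So the count is 2·(4)! = 48.

48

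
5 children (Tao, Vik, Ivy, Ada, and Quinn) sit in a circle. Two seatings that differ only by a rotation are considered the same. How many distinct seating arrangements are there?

24

Around a circle, 5 distinct people have 5!/5 = (4)! = 24 rotationally distinct seatings.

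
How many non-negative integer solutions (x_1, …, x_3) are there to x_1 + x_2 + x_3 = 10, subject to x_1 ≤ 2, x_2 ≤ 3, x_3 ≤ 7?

By stars and bars, unrestricted non-negative solutions to x_1+…+x_3 = 10 number C(10+2,2) = 66.
Subtract solutions that violate a single cap (substitute x_i' = x_i − (cap_i+1)): x_1 ≥ 3 gives C(9,2) = 36; x_2 ≥ 4 gives C(8,2) = 28; x_3 ≥ 8 gives C(4,2) = 6. Together 70.
Add back pairs where two caps are both exceeded: 10 + 0 + 0 = 10.
By inclusion–exclusion the count is 66 − 70 + 10 = 6.

6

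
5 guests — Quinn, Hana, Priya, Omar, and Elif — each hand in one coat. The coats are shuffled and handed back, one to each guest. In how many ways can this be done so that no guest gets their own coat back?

44

This is the derangement count D_5: permutations of 5 items with no fixed point.
By inclusion–exclusion this is Σ_{j=0}^{5} (−1)^j C(5,j)·(5−j)!.
Computing: 120 − 120 + 60 − 20 + 5 − 1 = 44.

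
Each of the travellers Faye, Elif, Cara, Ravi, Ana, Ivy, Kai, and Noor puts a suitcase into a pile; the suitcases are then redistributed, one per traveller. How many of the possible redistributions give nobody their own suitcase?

14833

This is the derangement count D_8: permutations of 8 items with no fixed point.
By inclusion–exclusion this is Σ_{j=0}^{8} (−1)^j C(8,j)·(8−j)!.
Computing: 40320 − 40320 + 20160 − 6720 + 1680 − 336 + 56 − 8 + 1 = 14833.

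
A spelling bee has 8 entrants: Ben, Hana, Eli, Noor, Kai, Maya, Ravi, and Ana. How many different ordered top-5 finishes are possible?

There are 8 choices for 1st place, 7 for 2nd, and so on down to 4 for position 5.
That gives 8 × 7 × 6 × 5 × 4 = 6720.

6720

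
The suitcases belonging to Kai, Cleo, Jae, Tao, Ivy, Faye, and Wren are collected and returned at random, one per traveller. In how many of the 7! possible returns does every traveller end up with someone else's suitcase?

This is the derangement count D_7: permutations of 7 items with no fixed point.
By inclusion–exclusion this is Σ_{j=0}^{7} (−1)^j C(7,j)·(7−j)!.
Computing: 5040 − 5040 + 2520 − 840 + 210 − 42 + 7 − 1 = 1854.

1854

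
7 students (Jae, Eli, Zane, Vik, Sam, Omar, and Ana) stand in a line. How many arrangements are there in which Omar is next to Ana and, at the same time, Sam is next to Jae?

480

Treat {Omar,Ana} as one block (2 orders) and {Sam,Jae} as another (2 orders).
That leaves 5 units to arrange: 2 × 2 × 5! = 4 × 120 = 480.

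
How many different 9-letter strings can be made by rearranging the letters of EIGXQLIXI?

EIGXQLIXI has 9 letters with I appearing 3 times and X appearing twice.
The number of distinct arrangements is 9!/(3!·2!) = 362880/12 = 30240.

30240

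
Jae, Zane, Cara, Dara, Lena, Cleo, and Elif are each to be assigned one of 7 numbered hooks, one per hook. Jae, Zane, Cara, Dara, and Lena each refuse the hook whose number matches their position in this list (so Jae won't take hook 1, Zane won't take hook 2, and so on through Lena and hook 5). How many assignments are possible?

Let Aᵢ (for 1 ≤ i ≤ 5) be the placements that put person i in their forbidden hook. Any j of these fix j positions, leaving (7−j)! ways to fill the rest, and there are C(5,j) ways to pick which j.
By inclusion–exclusion, the number of valid placements is Σ_{j=0}^{5} (−1)^j C(5,j)·(7−j)!.
Computing: 5040 − 3600 + 1200 − 240 + 30 − 2 = 2428.

2428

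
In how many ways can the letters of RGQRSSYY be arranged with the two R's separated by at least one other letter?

Total arrangements of RGQRSSYY: 8!/(2!·2!·2!) = 5040.
Arrangements with the R's together: treat RR as one letter, giving (7)!/(2!·2!) = 1260.
Subtracting, 5040 − 1260 = 3780 arrangements keep the R's apart.

3780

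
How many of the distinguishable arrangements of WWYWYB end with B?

Fix B in the last position and arrange the remaining 5 letters.
Those 5 letters have W appearing 3 times and Y appearing twice, giving (5)!/(3!·2!) = 10.

10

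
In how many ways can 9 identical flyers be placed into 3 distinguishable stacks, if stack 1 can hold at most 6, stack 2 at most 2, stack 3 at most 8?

20

Without the upper bounds there are C(11,2) = 55 ways to split 9 among 3 stacks.
Subtract solutions that violate a single cap (substitute x_i' = x_i − (cap_i+1)): x_1 ≥ 7 gives C(4,2) = 6; x_2 ≥ 3 gives C(8,2) = 28; x_3 ≥ 9 gives C(2,2) = 1. Together 35.
No two caps can be exceeded simultaneously, so the pair terms are all 0.
By inclusion–exclusion the count is 55 − 35 + 0 = 20.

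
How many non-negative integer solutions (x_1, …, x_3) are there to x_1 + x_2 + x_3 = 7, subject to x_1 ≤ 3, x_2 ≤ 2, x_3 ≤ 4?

6

Without the upper bounds there are C(9,2) = 36 ways to split 7 among 3 variables.
Subtract solutions that violate a single cap (substitute x_i' = x_i − (cap_i+1)): x_1 ≥ 4 gives C(5,2) = 10; x_2 ≥ 3 gives C(6,2) = 15; x_3 ≥ 5 gives C(4,2) = 6. Together 31.
Add back pairs where two caps are both exceeded: 1 + 0 + 0 = 1.
By inclusion–exclusion the count is 36 − 31 + 1 = 6.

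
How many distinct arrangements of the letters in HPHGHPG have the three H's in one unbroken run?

Treat the 3 copies of H as a single block. The multiset to arrange is then {HHH, G, G, P, P}, 5 items in all.
That gives (5)!/(2!·2!) = 30 arrangements.

30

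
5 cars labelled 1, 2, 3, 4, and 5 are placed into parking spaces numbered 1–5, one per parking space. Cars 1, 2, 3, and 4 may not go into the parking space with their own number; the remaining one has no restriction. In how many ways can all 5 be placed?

Let Aᵢ (for 1 ≤ i ≤ 4) be the placements that put car i in its forbidden parking space. Any j of these fix j positions, leaving (5−j)! ways to fill the rest, and there are C(4,j) ways to pick which j.
By inclusion–exclusion, the number of valid placements is Σ_{j=0}^{4} (−1)^j C(4,j)·(5−j)!.
Computing: 120 − 96 + 36 − 8 + 1 = 53.

53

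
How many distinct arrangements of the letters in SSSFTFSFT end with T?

280

Fix T in the last position and arrange the remaining 8 letters.
Those 8 letters have F appearing 3 times and S appearing 4 times, giving (8)!/(4!·3!) = 280.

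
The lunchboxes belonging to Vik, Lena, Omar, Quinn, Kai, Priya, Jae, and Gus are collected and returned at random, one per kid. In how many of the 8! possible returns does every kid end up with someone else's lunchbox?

14833

Let Aᵢ be the assignments in which kid i gets their own lunchbox. We want the size of the complement of A₁∪…∪A_8.
By inclusion–exclusion this is Σ_{j=0}^{8} (−1)^j C(8,j)·(8−j)!.
Computing: 40320 − 40320 + 20160 − 6720 + 1680 − 336 + 56 − 8 + 1 = 14833.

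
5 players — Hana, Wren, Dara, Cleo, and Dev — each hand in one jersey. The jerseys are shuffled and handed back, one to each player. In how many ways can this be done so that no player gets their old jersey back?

Count assignments avoiding every fixed point. For any j of the 5 players fixed to their old jersey, the other 5−j can be arranged in (5−j)! ways.
By inclusion–exclusion this is Σ_{j=0}^{5} (−1)^j C(5,j)·(5−j)!.
Computing: 120 − 120 + 60 − 20 + 5 − 1 = 44.

44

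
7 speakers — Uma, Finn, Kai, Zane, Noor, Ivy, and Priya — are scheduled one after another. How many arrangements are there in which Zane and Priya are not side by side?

Of the 7! = 5040 arrangements, those with Zane and Priya adjacent number 2 × 6! = 1440 (treat the pair as a block with 2 internal orders).
So 5040 − 1440 = 3600 arrangements keep them apart.

3600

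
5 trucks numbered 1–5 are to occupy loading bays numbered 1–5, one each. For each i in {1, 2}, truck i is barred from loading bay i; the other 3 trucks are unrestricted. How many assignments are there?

78

Let Aᵢ (for i ∈ {1, 2}) be the placements that put truck i in its forbidden loading bay. Any j of these fix j positions, leaving (5−j)! ways to fill the rest, and there are C(2,j) ways to pick which j.
By inclusion–exclusion, the number of valid placements is Σ_{j=0}^{2} (−1)^j C(2,j)·(5−j)!.
Computing: 120 − 48 + 6 = 78.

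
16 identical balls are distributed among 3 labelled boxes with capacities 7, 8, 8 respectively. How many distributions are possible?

Without the upper bounds there are C(18,2) = 153 ways to split 16 among 3 boxes.
Subtract solutions that violate a single cap (substitute x_i' = x_i − (cap_i+1)): x_1 ≥ 8 gives C(10,2) = 45; x_2 ≥ 9 gives C(9,2) = 36; x_3 ≥ 9 gives C(9,2) = 36. Together 117.
No two caps can be exceeded simultaneously, so the pair terms are all 0.
By inclusion–exclusion the count is 153 − 117 + 0 = 36.

36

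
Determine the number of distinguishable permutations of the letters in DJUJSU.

Letter multiplicities in DJUJSU: D×1, J×2, S×1, U×2.
Dividing 6! = 720 by 2!·2! = 4 for the repeated letters gives 180.

180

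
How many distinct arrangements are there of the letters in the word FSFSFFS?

35

The 7 letters of FSFSFFS have repeats: F appearing 4 times and S appearing 3 times.
So there are 7! / (4!·3!) = 35 distinguishable arrangements.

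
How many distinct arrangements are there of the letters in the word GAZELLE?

1260

GAZELLE has 7 letters with E appearing twice and L appearing twice.
So there are 7! / (2!·2!) = 1260 distinguishable arrangements.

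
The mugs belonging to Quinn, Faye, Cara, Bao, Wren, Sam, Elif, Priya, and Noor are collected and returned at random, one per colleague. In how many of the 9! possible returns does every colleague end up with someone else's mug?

Let Aᵢ be the assignments in which colleague i gets their own mug. We want the size of the complement of A₁∪…∪A_9.
By inclusion–exclusion this is Σ_{j=0}^{9} (−1)^j C(9,j)·(9−j)!.
Computing: 362880 − 362880 + 181440 − 60480 + 15120 − 3024 + 504 − 72 + 9 − 1 = 133496.

133496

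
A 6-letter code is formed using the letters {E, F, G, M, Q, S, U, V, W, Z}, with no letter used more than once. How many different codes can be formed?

151200

Choose and order 6 of the 10 symbols: the first letter has 10 options, the next 9, and so on down to 5.
10 × 9 × 8 × 7 × 6 × 5 = 151200.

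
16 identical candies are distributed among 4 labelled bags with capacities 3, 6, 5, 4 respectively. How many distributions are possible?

Without the upper bounds there are C(19,3) = 969 ways to split 16 among 4 bags.
Subtract solutions that violate a single cap (substitute x_i' = x_i − (cap_i+1)): x_1 ≥ 4 gives C(15,3) = 455; x_2 ≥ 7 gives C(12,3) = 220; x_3 ≥ 6 gives C(13,3) = 286; x_4 ≥ 5 gives C(14,3) = 364. Together 1325.
Add back pairs where two caps are both exceeded: 56 + 84 + 120 + 20 + 35 + 56 = 371.
Subtract triples: 0 + 1 + 4 + 0 = 5.
By inclusion–exclusion the count is 969 − 1325 + 371 − 5 = 10.

10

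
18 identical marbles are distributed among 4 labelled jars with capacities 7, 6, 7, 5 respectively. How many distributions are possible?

Ignoring the caps, the number of non-negative solutions to x_1+…+x_4 = 18 is C(21,3) = 1330.
Subtract solutions that violate a single cap (substitute x_i' = x_i − (cap_i+1)): x_1 ≥ 8 gives C(13,3) = 286; x_2 ≥ 7 gives C(14,3) = 364; x_3 ≥ 8 gives C(13,3) = 286; x_4 ≥ 6 gives C(15,3) = 455. Together 1391.
Add back pairs where two caps are both exceeded: 20 + 10 + 35 + 20 + 56 + 35 = 176.
By inclusion–exclusion the count is 1330 − 1391 + 176 = 115.

115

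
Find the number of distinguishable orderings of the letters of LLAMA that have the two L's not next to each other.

18

Total arrangements of LLAMA: 5!/(2!·2!) = 30.
Arrangements with the L's together: treat LL as one letter, giving (4)!/(2!) = 12.
Hence 30 − 12 = 18.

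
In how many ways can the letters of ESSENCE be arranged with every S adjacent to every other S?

Treat the 2 copies of S as a single block. The multiset to arrange is then {SS, C, E, E, E, N}, 6 items in all.
That gives (6)!/(3!) = 120 arrangements.

120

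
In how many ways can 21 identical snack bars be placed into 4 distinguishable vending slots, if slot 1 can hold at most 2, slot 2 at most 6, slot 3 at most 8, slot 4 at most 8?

19

By stars and bars, unrestricted non-negative solutions to x_1+…+x_4 = 21 number C(21+3,3) = 2024.
Subtract solutions that violate a single cap (substitute x_i' = x_i − (cap_i+1)): x_1 ≥ 3 gives C(21,3) = 1330; x_2 ≥ 7 gives C(17,3) = 680; x_3 ≥ 9 gives C(15,3) = 455; x_4 ≥ 9 gives C(15,3) = 455. Together 2920.
Add back pairs where two caps are both exceeded: 364 + 220 + 220 + 56 + 56 + 20 = 936.
Subtract triples: 10 + 10 + 1 + 0 = 21.
By inclusion–exclusion the count is 2024 − 2920 + 936 − 21 = 19.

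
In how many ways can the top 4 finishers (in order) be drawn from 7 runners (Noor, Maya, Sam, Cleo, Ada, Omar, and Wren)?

840

This is an ordered selection of 4 from 7: P(7,4).
That gives 7 × 6 × 5 × 4 = 840.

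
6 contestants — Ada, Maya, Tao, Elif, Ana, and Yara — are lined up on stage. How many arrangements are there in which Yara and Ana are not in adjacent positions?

480

There are 6! = 720 arrangements in all. If Yara and Ana are adjacent, merging them into one block gives 2·(5)! = 240 arrangements.
Complementary counting: 720 − 240 = 480.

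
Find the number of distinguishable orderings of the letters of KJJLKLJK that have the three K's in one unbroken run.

60

Treat the 3 copies of K as a single block. The multiset to arrange is then {KKK, J, J, J, L, L}, 6 items in all.
That gives (6)!/(3!·2!) = 60 arrangements.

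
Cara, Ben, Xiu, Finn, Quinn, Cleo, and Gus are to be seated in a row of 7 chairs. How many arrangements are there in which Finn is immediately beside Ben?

Glue Finn and Ben into one block (2 internal orders), leaving 6 units to arrange in a row.
That gives 2 × 6! = 2 × 720 = 1440.

1440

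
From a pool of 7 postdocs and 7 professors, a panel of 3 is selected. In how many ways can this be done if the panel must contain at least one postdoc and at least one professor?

294

With no constraint there are C(14,3) = 364 possible selections.
Subtract selections that omit an entire group: no postdocs → C(7,3) = 35; no professors → C(7,3) = 35.
Both groups omitted at once is impossible, so 364 − 70 = 294.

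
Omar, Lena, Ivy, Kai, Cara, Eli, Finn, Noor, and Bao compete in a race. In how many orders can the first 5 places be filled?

15120

There are 9 choices for 1st place, 8 for 2nd, and so on down to 5 for position 5.
That gives 9 × 8 × 7 × 6 × 5 = 15120.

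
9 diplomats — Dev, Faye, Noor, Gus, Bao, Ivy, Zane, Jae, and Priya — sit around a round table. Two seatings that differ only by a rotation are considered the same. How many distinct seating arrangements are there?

40320

Around a circle, 9 distinct people have 9!/9 = (8)! = 40320 rotationally distinct seatings.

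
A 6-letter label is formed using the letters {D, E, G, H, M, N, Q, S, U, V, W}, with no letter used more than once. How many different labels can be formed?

With no repetition, fill the 6 letters in order: 11 choices, then 10, down to 6.
11 × 10 × 9 × 8 × 7 × 6 = 332640.

332640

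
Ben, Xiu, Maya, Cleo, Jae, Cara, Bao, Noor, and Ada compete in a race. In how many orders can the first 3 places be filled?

There are 9 choices for 1st place, 8 for 2nd, and 7 for 3rd.
That gives 9 × 8 × 7 = 504.

504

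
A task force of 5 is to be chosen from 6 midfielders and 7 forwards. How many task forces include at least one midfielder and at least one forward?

1260

Total 5-person selections from all 13: C(13,5) = 1287.
Subtract selections that omit an entire group: no midfielders → C(7,5) = 21; no forwards → C(6,5) = 6.
Both groups omitted at once is impossible, so 1287 − 27 = 1260.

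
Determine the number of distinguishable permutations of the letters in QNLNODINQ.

The 9 letters of QNLNODINQ have repeats: N appearing 3 times and Q appearing twice.
Dividing 9! = 362880 by 3!·2! = 12 for the repeated letters gives 30240.

30240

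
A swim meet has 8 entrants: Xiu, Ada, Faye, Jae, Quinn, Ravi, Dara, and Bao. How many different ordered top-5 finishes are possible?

There are 8 choices for 1st place, 7 for 2nd, and so on down to 4 for position 5.
That gives 8 × 7 × 6 × 5 × 4 = 6720.

6720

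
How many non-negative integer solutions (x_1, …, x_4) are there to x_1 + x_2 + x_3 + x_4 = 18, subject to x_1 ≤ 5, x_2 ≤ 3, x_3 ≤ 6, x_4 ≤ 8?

34

Ignoring the caps, the number of non-negative solutions to x_1+…+x_4 = 18 is C(21,3) = 1330.
Subtract solutions that violate a single cap (substitute x_i' = x_i − (cap_i+1)): x_1 ≥ 6 gives C(15,3) = 455; x_2 ≥ 4 gives C(17,3) = 680; x_3 ≥ 7 gives C(14,3) = 364; x_4 ≥ 9 gives C(12,3) = 220. Together 1719.
Add back pairs where two caps are both exceeded: 165 + 56 + 20 + 120 + 56 + 10 = 427.
Subtract triples: 4 + 0 + 0 + 0 = 4.
By inclusion–exclusion the count is 1330 − 1719 + 427 − 4 = 34.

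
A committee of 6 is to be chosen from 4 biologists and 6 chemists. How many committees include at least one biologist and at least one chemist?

209

With no constraint there are C(10,6) = 210 possible selections.
Selections missing a whole group: no biologists → C(6,6) = 1; no chemists → C(4,6) = 0.
Both groups omitted at once is impossible, so 210 − 1 = 209.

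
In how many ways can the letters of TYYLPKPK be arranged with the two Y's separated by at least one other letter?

There are 8!/(2!·2!·2!) = 5040 arrangements of TYYLPKPK in total.
Arrangements with the Y's together: treat YY as one letter, giving (7)!/(2!·2!) = 1260.
Hence 5040 − 1260 = 3780.

3780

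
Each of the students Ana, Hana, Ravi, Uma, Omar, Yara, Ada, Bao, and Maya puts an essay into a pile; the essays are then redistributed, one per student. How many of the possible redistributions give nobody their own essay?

133496

Count assignments avoiding every fixed point. For any j of the 9 students fixed to their own essay, the other 9−j can be arranged in (9−j)! ways.
By inclusion–exclusion this is Σ_{j=0}^{9} (−1)^j C(9,j)·(9−j)!.
Computing: 362880 − 362880 + 181440 − 60480 + 15120 − 3024 + 504 − 72 + 9 − 1 = 133496.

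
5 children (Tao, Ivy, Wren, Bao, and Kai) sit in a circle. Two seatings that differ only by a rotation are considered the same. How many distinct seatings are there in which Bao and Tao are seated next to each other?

Treat {Bao, Tao} as one unit (2 internal orders) and seat the resulting 4 units around the table: (3)! circular arrangements.
So 2 × (3)! = 2 × 6 = 12.

12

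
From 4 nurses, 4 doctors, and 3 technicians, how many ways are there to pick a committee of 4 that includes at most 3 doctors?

Split by how many doctors are chosen (0 through 3).
Sum: C(4,0)·C(7,4) + C(4,1)·C(7,3) + C(4,2)·C(7,2) + C(4,3)·C(7,1) = 35 + 140 + 126 + 28 = 329.

329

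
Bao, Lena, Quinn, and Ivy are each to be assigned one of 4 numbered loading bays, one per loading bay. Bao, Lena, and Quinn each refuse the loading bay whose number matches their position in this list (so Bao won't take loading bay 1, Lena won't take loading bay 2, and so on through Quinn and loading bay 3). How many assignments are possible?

Let Aᵢ (for i ∈ {1, 2, 3}) be the placements that put person i in their forbidden loading bay. Any j of these fix j positions, leaving (4−j)! ways to fill the rest, and there are C(3,j) ways to pick which j.
By inclusion–exclusion, the number of valid placements is Σ_{j=0}^{3} (−1)^j C(3,j)·(4−j)!.
Computing: 24 − 18 + 6 − 1 = 11.

11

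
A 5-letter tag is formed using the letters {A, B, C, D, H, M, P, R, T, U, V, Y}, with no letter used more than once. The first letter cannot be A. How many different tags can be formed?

The first letter has 12−1 = 11 choices (anything except A).
The remaining 4 letters are filled from the other 11 symbols without repetition: 11 × 10 × 9 × 8 = 7920.
Total: 11 × 7920 = 87120.

87120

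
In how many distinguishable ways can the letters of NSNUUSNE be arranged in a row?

NSNUUSNE has 8 letters with N appearing 3 times, S appearing twice, and U appearing twice.
Dividing 8! = 40320 by 3!·2!·2! = 24 for the repeated letters gives 1680.

1680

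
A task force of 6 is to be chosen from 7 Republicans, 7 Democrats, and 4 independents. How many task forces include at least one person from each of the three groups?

Unrestricted: C(18,6) = 18564 ways to pick any 6 of the 18.
Subtract selections that omit an entire group: no Republicans → C(11,6) = 462; no Democrats → C(11,6) = 462; no independents → C(14,6) = 3003.
Add back selections omitting two groups (i.e. drawn from a single group): C(7,6) + C(7,6) + C(4,6) = 14.
By inclusion–exclusion: 18564 − 3927 + 14 = 14651.

14651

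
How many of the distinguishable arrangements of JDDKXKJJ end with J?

Fix J in the last position and arrange the remaining 7 letters.
Those 7 letters have D appearing twice, J appearing twice, and K appearing twice, giving (7)!/(2!·2!·2!) = 630.

630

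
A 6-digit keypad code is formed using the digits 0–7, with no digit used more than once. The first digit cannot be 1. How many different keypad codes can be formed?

The first digit has 8−1 = 7 choices (anything except 1).
The remaining 5 digits are filled from the other 7 symbols without repetition: 7 × 6 × 5 × 4 × 3 = 2520.
Total: 7 × 2520 = 17640.

17640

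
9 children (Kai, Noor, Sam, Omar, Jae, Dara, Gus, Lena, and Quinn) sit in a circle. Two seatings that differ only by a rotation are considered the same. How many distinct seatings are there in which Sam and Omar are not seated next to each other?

30240

All circular seatings of 9 people number (8)! = 40320.
Those with Sam next to Omar: fuse the pair into one unit and seat 8 units around a circle — 2·(7)! = 10080.
Subtracting, 40320 − 10080 = 30240.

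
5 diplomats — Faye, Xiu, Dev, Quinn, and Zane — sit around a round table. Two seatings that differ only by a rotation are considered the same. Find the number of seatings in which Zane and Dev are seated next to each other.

12

Treat {Zane, Dev} as one unit (2 internal orders) and seat the resulting 4 units around the table: (3)! circular arrangements.
So 2 × (3)! = 2 × 6 = 12.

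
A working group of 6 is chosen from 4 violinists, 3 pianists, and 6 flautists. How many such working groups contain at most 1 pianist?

966

Split by how many pianists are chosen (0 through 1).
Sum: C(3,0)·C(10,6) + C(3,1)·C(10,5) = 210 + 756 = 966.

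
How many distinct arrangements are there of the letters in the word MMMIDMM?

The 7 letters of MMMIDMM have repeats: M appearing 5 times.
So there are 7! / (5!) = 42 distinguishable arrangements.

42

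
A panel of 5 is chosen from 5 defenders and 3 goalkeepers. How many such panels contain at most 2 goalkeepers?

Split by how many goalkeepers are chosen (0 through 2).
Sum: C(3,0)·C(5,5) + C(3,1)·C(5,4) + C(3,2)·C(5,3) = 1 + 15 + 30 = 46.

46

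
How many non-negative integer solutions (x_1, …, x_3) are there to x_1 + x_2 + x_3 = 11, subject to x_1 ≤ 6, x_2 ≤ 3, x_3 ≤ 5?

10

By stars and bars, unrestricted non-negative solutions to x_1+…+x_3 = 11 number C(11+2,2) = 78.
Subtract solutions that violate a single cap (substitute x_i' = x_i − (cap_i+1)): x_1 ≥ 7 gives C(6,2) = 15; x_2 ≥ 4 gives C(9,2) = 36; x_3 ≥ 6 gives C(7,2) = 21. Together 72.
Add back pairs where two caps are both exceeded: 1 + 0 + 3 = 4.
By inclusion–exclusion the count is 78 − 72 + 4 = 10.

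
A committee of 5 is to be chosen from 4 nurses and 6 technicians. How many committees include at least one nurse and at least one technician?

Unrestricted: C(10,5) = 252 ways to pick any 5 of the 10.
Subtract selections that omit an entire group: no nurses → C(6,5) = 6; no technicians → C(4,5) = 0.
Both groups omitted at once is impossible, so 252 − 6 = 246.

246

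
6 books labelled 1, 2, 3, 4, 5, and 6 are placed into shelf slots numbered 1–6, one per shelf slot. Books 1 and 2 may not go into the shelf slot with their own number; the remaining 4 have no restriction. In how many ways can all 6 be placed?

Let Aᵢ (for i ∈ {1, 2}) be the placements that put book i in its forbidden shelf slot. Any j of these fix j positions, leaving (6−j)! ways to fill the rest, and there are C(2,j) ways to pick which j.
By inclusion–exclusion, the number of valid placements is Σ_{j=0}^{2} (−1)^j C(2,j)·(6−j)!.
Computing: 720 − 240 + 24 = 504.

504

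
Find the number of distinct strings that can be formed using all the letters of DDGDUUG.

Letter multiplicities in DDGDUUG: D×3, G×2, U×2.
Dividing 7! = 5040 by 3!·2!·2! = 24 for the repeated letters gives 210.

210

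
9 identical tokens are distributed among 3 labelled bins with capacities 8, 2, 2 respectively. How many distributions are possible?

8

Ignoring the caps, the number of non-negative solutions to x_1+…+x_3 = 9 is C(11,2) = 55.
Subtract solutions that violate a single cap (substitute x_i' = x_i − (cap_i+1)): x_1 ≥ 9 gives C(2,2) = 1; x_2 ≥ 3 gives C(8,2) = 28; x_3 ≥ 3 gives C(8,2) = 28. Together 57.
Add back pairs where two caps are both exceeded: 0 + 0 + 10 = 10.
By inclusion–exclusion the count is 55 − 57 + 10 = 8.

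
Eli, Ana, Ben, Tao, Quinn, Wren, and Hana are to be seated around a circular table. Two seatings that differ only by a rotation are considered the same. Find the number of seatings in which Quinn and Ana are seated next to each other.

240

Glue Quinn and Ana into a block (2 internal orders). Seating 6 units around a circle gives (5)! arrangements.
So 2 × (5)! = 2 × 120 = 240.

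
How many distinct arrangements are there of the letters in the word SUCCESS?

420

Letter multiplicities in SUCCESS: C×2, E×1, S×3, U×1.
So there are 7! / (3!·2!) = 420 distinguishable arrangements.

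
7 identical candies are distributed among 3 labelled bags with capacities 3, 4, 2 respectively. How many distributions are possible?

6

Without the upper bounds there are C(9,2) = 36 ways to split 7 among 3 bags.
Subtract solutions that violate a single cap (substitute x_i' = x_i − (cap_i+1)): x_1 ≥ 4 gives C(5,2) = 10; x_2 ≥ 5 gives C(4,2) = 6; x_3 ≥ 3 gives C(6,2) = 15. Together 31.
Add back pairs where two caps are both exceeded: 0 + 1 + 0 = 1.
By inclusion–exclusion the count is 36 − 31 + 1 = 6.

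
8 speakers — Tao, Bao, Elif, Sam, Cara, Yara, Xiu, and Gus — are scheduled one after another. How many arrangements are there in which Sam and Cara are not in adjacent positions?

Of the 8! = 40320 arrangements, those with Sam and Cara adjacent number 2 × 7! = 10080 (treat the pair as a block with 2 internal orders).
So 40320 − 10080 = 30240 arrangements keep them apart.

30240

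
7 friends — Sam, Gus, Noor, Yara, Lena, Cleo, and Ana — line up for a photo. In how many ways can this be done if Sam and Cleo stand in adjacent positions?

1440

Treat {Sam, Cleo} as a single unit. There are 6 units to order, and the pair itself can be ordered 2 ways.
So the count is 2·(6)! = 1440.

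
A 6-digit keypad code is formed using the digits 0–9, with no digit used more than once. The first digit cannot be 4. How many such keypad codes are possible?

136080

The first digit has 10−1 = 9 choices (anything except 4).
The remaining 5 digits are filled from the other 9 symbols without repetition: 9 × 8 × 7 × 6 × 5 = 15120.
Total: 9 × 15120 = 136080.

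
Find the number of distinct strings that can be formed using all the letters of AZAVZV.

AZAVZV has 6 letters with A appearing twice, V appearing twice, and Z appearing twice.
Dividing 6! = 720 by 2!·2!·2! = 8 for the repeated letters gives 90.

90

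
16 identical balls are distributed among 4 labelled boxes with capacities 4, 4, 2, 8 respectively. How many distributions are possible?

10

Without the upper bounds there are C(19,3) = 969 ways to split 16 among 4 boxes.
Subtract solutions that violate a single cap (substitute x_i' = x_i − (cap_i+1)): x_1 ≥ 5 gives C(14,3) = 364; x_2 ≥ 5 gives C(14,3) = 364; x_3 ≥ 3 gives C(16,3) = 560; x_4 ≥ 9 gives C(10,3) = 120. Together 1408.
Add back pairs where two caps are both exceeded: 84 + 165 + 10 + 165 + 10 + 35 = 469.
Subtract triples: 20 + 0 + 0 + 0 = 20.
By inclusion–exclusion the count is 969 − 1408 + 469 − 20 = 10.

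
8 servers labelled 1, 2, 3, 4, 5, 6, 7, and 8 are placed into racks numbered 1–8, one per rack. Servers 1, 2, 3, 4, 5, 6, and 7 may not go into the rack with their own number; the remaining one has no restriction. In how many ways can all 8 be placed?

16687

Let Aᵢ (for 1 ≤ i ≤ 7) be the placements that put server i in its forbidden rack. Any j of these fix j positions, leaving (8−j)! ways to fill the rest, and there are C(7,j) ways to pick which j.
By inclusion–exclusion, the number of valid placements is Σ_{j=0}^{7} (−1)^j C(7,j)·(8−j)!.
Computing: 40320 − 35280 + 15120 − 4200 + 840 − 126 + 14 − 1 = 16687.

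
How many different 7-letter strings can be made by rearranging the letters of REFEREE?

105

The 7 letters of REFEREE have repeats: E appearing 4 times and R appearing twice.
The number of distinct arrangements is 7!/(4!·2!) = 5040/48 = 105.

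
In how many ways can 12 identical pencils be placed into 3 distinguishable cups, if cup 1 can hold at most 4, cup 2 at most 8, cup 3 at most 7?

30

Ignoring the caps, the number of non-negative solutions to x_1+…+x_3 = 12 is C(14,2) = 91.
Subtract solutions that violate a single cap (substitute x_i' = x_i − (cap_i+1)): x_1 ≥ 5 gives C(9,2) = 36; x_2 ≥ 9 gives C(5,2) = 10; x_3 ≥ 8 gives C(6,2) = 15. Together 61.
No two caps can be exceeded simultaneously, so the pair terms are all 0.
By inclusion–exclusion the count is 91 − 61 + 0 = 30.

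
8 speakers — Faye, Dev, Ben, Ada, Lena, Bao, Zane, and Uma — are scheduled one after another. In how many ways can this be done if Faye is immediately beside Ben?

Place the 6 others and the Faye-Ben pair as 7 objects in a line; the pair has 2 internal arrangements.
That gives 2 × 7! = 2 × 5040 = 10080.

10080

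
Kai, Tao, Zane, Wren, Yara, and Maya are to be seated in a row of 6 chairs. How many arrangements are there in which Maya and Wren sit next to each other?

Treat {Maya, Wren} as a single unit. There are 5 units to order, and the pair itself can be ordered 2 ways.
That gives 2 × 5! = 2 × 120 = 240.

240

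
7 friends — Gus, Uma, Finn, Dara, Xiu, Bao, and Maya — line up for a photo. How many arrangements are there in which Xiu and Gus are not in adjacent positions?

There are 7! = 5040 arrangements in all. If Xiu and Gus are adjacent, merging them into one block gives 2·(6)! = 1440 arrangements.
So 5040 − 1440 = 3600 arrangements keep them apart.

3600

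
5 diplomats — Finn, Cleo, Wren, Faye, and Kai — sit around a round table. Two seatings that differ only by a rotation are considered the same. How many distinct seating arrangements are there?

24

Around a circle, 5 distinct people have 5!/5 = (4)! = 24 rotationally distinct seatings.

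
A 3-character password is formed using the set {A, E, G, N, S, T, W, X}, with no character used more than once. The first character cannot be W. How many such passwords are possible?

The first character has 8−1 = 7 choices (anything except W).
The remaining 2 characters are filled from the other 7 symbols without repetition: 7 × 6 = 42.
Total: 7 × 42 = 294.

294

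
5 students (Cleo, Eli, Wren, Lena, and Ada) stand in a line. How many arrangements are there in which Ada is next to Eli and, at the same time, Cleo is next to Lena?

Treat {Ada,Eli} as one block (2 orders) and {Cleo,Lena} as another (2 orders).
That leaves 3 units to arrange: 2 × 2 × 3! = 4 × 6 = 24.

24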